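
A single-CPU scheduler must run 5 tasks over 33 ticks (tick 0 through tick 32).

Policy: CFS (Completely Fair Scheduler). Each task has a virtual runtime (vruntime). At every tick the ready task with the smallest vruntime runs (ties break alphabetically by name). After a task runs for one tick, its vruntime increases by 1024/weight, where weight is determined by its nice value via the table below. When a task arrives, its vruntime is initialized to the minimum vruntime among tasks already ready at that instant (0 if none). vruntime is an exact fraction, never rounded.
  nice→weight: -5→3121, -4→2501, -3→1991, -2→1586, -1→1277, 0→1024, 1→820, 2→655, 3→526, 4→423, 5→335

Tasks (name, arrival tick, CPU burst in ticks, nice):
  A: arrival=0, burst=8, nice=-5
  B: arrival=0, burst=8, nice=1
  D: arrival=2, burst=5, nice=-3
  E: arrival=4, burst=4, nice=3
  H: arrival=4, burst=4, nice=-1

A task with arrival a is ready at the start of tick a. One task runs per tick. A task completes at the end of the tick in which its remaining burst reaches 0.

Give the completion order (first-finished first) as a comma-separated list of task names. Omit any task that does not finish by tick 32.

completion order = A, D, H, E, B

t=0: vr[A=0 B=0] → run A
t=1: vr[A=1024/3121 B=0] → run B
t=2: vr[A=1024/3121 B=256/205 D=1024/3121] → run A
t=3: vr[A=2048/3121 B=256/205 D=1024/3121] → run D
t=4: vr[A=2048/3121 B=256/205 D=5234688/6213911 E=2048/3121 H=2048/3121] → run A
t=5: vr[A=3072/3121 B=256/205 D=5234688/6213911 E=2048/3121 H=2048/3121] → run E
t=6: vr[A=3072/3121 B=256/205 D=5234688/6213911 E=2136576/820823 H=2048/3121] → run H
t=7: vr[A=3072/3121 B=256/205 D=5234688/6213911 E=2136576/820823 H=5811200/3985517] → run D
t=8: vr[A=3072/3121 B=256/205 D=8430592/6213911 E=2136576/820823 H=5811200/3985517] → run A
t=9: vr[A=4096/3121 B=256/205 D=8430592/6213911 E=2136576/820823 H=5811200/3985517] → run B
t=10: vr[A=4096/3121 B=512/205 D=8430592/6213911 E=2136576/820823 H=5811200/3985517] → run A
t=11: vr[A=5120/3121 B=512/205 D=8430592/6213911 E=2136576/820823 H=5811200/3985517] → run D
t=12: vr[A=5120/3121 B=512/205 D=11626496/6213911 E=2136576/820823 H=5811200/3985517] → run H
t=13: vr[A=5120/3121 B=512/205 D=11626496/6213911 E=2136576/820823 H=9007104/3985517] → run A
t=14: vr[A=6144/3121 B=512/205 D=11626496/6213911 E=2136576/820823 H=9007104/3985517] → run D
t=15: vr[A=6144/3121 B=512/205 D=14822400/6213911 E=2136576/820823 H=9007104/3985517] → run A
t=16: vr[A=7168/3121 B=512/205 D=14822400/6213911 E=2136576/820823 H=9007104/3985517] → run H
t=17: vr[A=7168/3121 B=512/205 D=14822400/6213911 E=2136576/820823 H=12203008/3985517] → run A
t=18: vr[B=512/205 D=14822400/6213911 E=2136576/820823 H=12203008/3985517] → run D
t=19: vr[B=512/205 E=2136576/820823 H=12203008/3985517] → run B
t=20: vr[B=768/205 E=2136576/820823 H=12203008/3985517] → run E
t=21: vr[B=768/205 E=3734528/820823 H=12203008/3985517] → run H
t=22: vr[B=768/205 E=3734528/820823] → run B
t=23: vr[B=1024/205 E=3734528/820823] → run E
t=24: vr[B=1024/205 E=5332480/820823] → run B
t=25: vr[B=256/41 E=5332480/820823] → run B
t=26: vr[B=1536/205 E=5332480/820823] → run E
t=27: vr[B=1536/205] → run B
t=28: vr[B=1792/205] → run B
t=29: (idle)
t=30: (idle)
t=31: (idle)
t=32: (idle)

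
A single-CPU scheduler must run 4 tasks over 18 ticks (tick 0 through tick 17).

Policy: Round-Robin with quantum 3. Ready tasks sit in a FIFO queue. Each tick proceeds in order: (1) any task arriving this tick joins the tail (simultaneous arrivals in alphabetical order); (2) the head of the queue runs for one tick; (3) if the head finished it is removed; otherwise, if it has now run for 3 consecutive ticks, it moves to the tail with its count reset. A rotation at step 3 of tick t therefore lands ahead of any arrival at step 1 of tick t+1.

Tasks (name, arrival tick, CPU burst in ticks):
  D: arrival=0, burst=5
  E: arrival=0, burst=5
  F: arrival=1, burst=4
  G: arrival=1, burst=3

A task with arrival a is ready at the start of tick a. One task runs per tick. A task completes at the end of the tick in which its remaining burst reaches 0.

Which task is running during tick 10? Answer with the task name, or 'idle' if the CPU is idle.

t=0: queue=[D,E] q_used=0 → run D
t=1: queue=[D,E,F,G] q_used=1 → run D
t=2: queue=[D,E,F,G] q_used=2 → run D
t=3: queue=[E,F,G,D] q_used=0 → run E
t=4: queue=[E,F,G,D] q_used=1 → run E
t=5: queue=[E,F,G,D] q_used=2 → run E
t=6: queue=[F,G,D,E] q_used=0 → run F
t=7: queue=[F,G,D,E] q_used=1 → run F
t=8: queue=[F,G,D,E] q_used=2 → run F
t=9: queue=[G,D,E,F] q_used=0 → run G
t=10: queue=[G,D,E,F] q_used=1 → run G
t=11: queue=[G,D,E,F] q_used=2 → run G
t=12: queue=[D,E,F] q_used=0 → run D
t=13: queue=[D,E,F] q_used=1 → run D
t=14: queue=[E,F] q_used=0 → run E
t=15: queue=[E,F] q_used=1 → run E
t=16: queue=[F] q_used=0 → run F
t=17: (idle)

running at tick 10 = G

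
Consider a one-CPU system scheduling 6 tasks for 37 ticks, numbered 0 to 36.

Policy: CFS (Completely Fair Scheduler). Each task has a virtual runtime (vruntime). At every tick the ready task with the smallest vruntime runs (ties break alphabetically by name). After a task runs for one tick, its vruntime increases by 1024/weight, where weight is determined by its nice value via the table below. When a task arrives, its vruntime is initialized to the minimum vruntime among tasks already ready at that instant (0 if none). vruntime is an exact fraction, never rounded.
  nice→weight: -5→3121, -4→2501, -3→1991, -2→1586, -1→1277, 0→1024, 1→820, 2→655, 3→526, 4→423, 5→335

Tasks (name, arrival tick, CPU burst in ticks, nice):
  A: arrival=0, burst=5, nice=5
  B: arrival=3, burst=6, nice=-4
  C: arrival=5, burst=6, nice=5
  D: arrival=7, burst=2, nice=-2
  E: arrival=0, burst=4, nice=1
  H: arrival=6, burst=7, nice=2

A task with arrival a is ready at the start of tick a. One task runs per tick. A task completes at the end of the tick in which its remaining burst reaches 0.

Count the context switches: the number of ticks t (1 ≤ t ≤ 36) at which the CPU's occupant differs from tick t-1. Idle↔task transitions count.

context switches = 28

t=0: vr[A=0 E=0] → run A
t=1: vr[A=1024/335 E=0] → run E
t=2: vr[A=1024/335 E=256/205] → run E
t=3: vr[A=1024/335 B=512/205 E=512/205] → run B
t=4: vr[A=1024/335 B=36352/12505 E=512/205] → run E
t=5: vr[A=1024/335 B=36352/12505 C=36352/12505 E=768/205] → run B
t=6: vr[A=1024/335 B=41472/12505 C=36352/12505 E=768/205 H=36352/12505] → run C
t=7: vr[A=1024/335 B=41472/12505 C=4996608/837835 D=36352/12505 E=768/205 H=36352/12505] → run D
t=8: vr[A=1024/335 B=41472/12505 C=4996608/837835 D=577536/162565 E=768/205 H=36352/12505] → run H
t=9: vr[A=1024/335 B=41472/12505 C=4996608/837835 D=577536/162565 E=768/205 H=7323136/1638155] → run A
t=10: vr[A=2048/335 B=41472/12505 C=4996608/837835 D=577536/162565 E=768/205 H=7323136/1638155] → run B
t=11: vr[A=2048/335 B=46592/12505 C=4996608/837835 D=577536/162565 E=768/205 H=7323136/1638155] → run D
t=12: vr[A=2048/335 B=46592/12505 C=4996608/837835 E=768/205 H=7323136/1638155] → run B
t=13: vr[A=2048/335 B=51712/12505 C=4996608/837835 E=768/205 H=7323136/1638155] → run E
t=14: vr[A=2048/335 B=51712/12505 C=4996608/837835 H=7323136/1638155] → run B
t=15: vr[A=2048/335 B=56832/12505 C=4996608/837835 H=7323136/1638155] → run H
t=16: vr[A=2048/335 B=56832/12505 C=4996608/837835 H=1976832/327631] → run B
t=17: vr[A=2048/335 C=4996608/837835 H=1976832/327631] → run C
t=18: vr[A=2048/335 C=7557632/837835 H=1976832/327631] → run H
t=19: vr[A=2048/335 C=7557632/837835 H=12445184/1638155] → run A
t=20: vr[A=3072/335 C=7557632/837835 H=12445184/1638155] → run H
t=21: vr[A=3072/335 C=7557632/837835 H=15006208/1638155] → run C
t=22: vr[A=3072/335 C=10118656/837835 H=15006208/1638155] → run H
t=23: vr[A=3072/335 C=10118656/837835 H=17567232/1638155] → run A
t=24: vr[A=4096/335 C=10118656/837835 H=17567232/1638155] → run H
t=25: vr[A=4096/335 C=10118656/837835 H=20128256/1638155] → run C
t=26: vr[A=4096/335 C=2535936/167567 H=20128256/1638155] → run A
t=27: vr[C=2535936/167567 H=20128256/1638155] → run H
t=28: vr[C=2535936/167567] → run C
t=29: vr[C=15240704/837835] → run C
t=30: (idle)
t=31: (idle)
t=32: (idle)
t=33: (idle)
t=34: (idle)
t=35: (idle)
t=36: (idle)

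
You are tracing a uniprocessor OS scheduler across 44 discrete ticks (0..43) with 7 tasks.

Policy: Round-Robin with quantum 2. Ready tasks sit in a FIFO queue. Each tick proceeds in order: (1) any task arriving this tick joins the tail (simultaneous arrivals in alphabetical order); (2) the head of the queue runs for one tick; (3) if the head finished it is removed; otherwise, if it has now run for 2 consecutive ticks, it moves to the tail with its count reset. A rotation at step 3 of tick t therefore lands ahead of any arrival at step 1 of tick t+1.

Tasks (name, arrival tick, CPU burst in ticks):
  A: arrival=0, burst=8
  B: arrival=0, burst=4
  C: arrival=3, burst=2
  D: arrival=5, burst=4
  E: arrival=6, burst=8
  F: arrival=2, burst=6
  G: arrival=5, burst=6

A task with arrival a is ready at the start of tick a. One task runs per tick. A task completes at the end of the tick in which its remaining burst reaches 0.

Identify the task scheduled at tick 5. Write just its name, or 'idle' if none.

t=0: queue=[A,B] q_used=0 → run A
t=1: queue=[A,B] q_used=1 → run A
t=2: queue=[B,A,F] q_used=0 → run B
t=3: queue=[B,A,F,C] q_used=1 → run B
t=4: queue=[A,F,C,B] q_used=0 → run A
t=5: queue=[A,F,C,B,D,G] q_used=1 → run A
t=6: queue=[F,C,B,D,G,A,E] q_used=0 → run F
t=7: queue=[F,C,B,D,G,A,E] q_used=1 → run F
t=8: queue=[C,B,D,G,A,E,F] q_used=0 → run C
t=9: queue=[C,B,D,G,A,E,F] q_used=1 → run C
t=10: queue=[B,D,G,A,E,F] q_used=0 → run B
t=11: queue=[B,D,G,A,E,F] q_used=1 → run B
t=12: queue=[D,G,A,E,F] q_used=0 → run D
t=13: queue=[D,G,A,E,F] q_used=1 → run D
t=14: queue=[G,A,E,F,D] q_used=0 → run G
t=15: queue=[G,A,E,F,D] q_used=1 → run G
t=16: queue=[A,E,F,D,G] q_used=0 → run A
t=17: queue=[A,E,F,D,G] q_used=1 → run A
t=18: queue=[E,F,D,G,A] q_used=0 → run E
t=19: queue=[E,F,D,G,A] q_used=1 → run E
t=20: queue=[F,D,G,A,E] q_used=0 → run F
t=21: queue=[F,D,G,A,E] q_used=1 → run F
t=22: queue=[D,G,A,E,F] q_used=0 → run D
t=23: queue=[D,G,A,E,F] q_used=1 → run D
t=24: queue=[G,A,E,F] q_used=0 → run G
t=25: queue=[G,A,E,F] q_used=1 → run G
t=26: queue=[A,E,F,G] q_used=0 → run A
t=27: queue=[A,E,F,G] q_used=1 → run A
t=28: queue=[E,F,G] q_used=0 → run E
t=29: queue=[E,F,G] q_used=1 → run E
t=30: queue=[F,G,E] q_used=0 → run F
t=31: queue=[F,G,E] q_used=1 → run F
t=32: queue=[G,E] q_used=0 → run G
t=33: queue=[G,E] q_used=1 → run G
t=34: queue=[E] q_used=0 → run E
t=35: queue=[E] q_used=1 → run E
t=36: queue=[E] q_used=0 → run E
t=37: queue=[E] q_used=1 → run E
t=38: (idle)
t=39: (idle)
t=40: (idle)
t=41: (idle)
t=42: (idle)
t=43: (idle)

running at tick 5 = A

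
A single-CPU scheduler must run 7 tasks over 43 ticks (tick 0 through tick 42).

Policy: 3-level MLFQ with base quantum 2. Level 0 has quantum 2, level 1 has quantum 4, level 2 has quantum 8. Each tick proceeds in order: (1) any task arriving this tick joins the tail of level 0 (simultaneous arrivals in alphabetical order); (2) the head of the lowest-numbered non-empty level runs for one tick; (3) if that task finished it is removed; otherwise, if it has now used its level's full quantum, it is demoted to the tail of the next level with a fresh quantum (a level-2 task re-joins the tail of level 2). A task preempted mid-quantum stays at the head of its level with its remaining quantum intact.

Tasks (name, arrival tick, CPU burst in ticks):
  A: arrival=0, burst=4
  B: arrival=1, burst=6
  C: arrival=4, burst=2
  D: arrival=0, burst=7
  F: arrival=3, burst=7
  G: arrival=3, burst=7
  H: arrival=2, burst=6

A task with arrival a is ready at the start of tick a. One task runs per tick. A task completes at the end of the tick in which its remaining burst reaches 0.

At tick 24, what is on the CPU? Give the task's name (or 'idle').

running at tick 24 = H

t=0: L0/L1/L2 = AD/-/- → run A
t=1: L0/L1/L2 = ADB/-/- → run A
t=2: L0/L1/L2 = DBH/A/- → run D
t=3: L0/L1/L2 = DBHFG/A/- → run D
t=4: L0/L1/L2 = BHFGC/AD/- → run B
t=5: L0/L1/L2 = BHFGC/AD/- → run B
t=6: L0/L1/L2 = HFGC/ADB/- → run H
t=7: L0/L1/L2 = HFGC/ADB/- → run H
t=8: L0/L1/L2 = FGC/ADBH/- → run F
t=9: L0/L1/L2 = FGC/ADBH/- → run F
t=10: L0/L1/L2 = GC/ADBHF/- → run G
t=11: L0/L1/L2 = GC/ADBHF/- → run G
t=12: L0/L1/L2 = C/ADBHFG/- → run C
t=13: L0/L1/L2 = C/ADBHFG/- → run C
t=14: L0/L1/L2 = -/ADBHFG/- → run A
t=15: L0/L1/L2 = -/ADBHFG/- → run A
t=16: L0/L1/L2 = -/DBHFG/- → run D
t=17: L0/L1/L2 = -/DBHFG/- → run D
t=18: L0/L1/L2 = -/DBHFG/- → run D
t=19: L0/L1/L2 = -/DBHFG/- → run D
t=20: L0/L1/L2 = -/BHFG/D → run B
t=21: L0/L1/L2 = -/BHFG/D → run B
t=22: L0/L1/L2 = -/BHFG/D → run B
t=23: L0/L1/L2 = -/BHFG/D → run B
t=24: L0/L1/L2 = -/HFG/D → run H
t=25: L0/L1/L2 = -/HFG/D → run H
t=26: L0/L1/L2 = -/HFG/D → run H
t=27: L0/L1/L2 = -/HFG/D → run H
t=28: L0/L1/L2 = -/FG/D → run F
t=29: L0/L1/L2 = -/FG/D → run F
t=30: L0/L1/L2 = -/FG/D → run F
t=31: L0/L1/L2 = -/FG/D → run F
t=32: L0/L1/L2 = -/G/DF → run G
t=33: L0/L1/L2 = -/G/DF → run G
t=34: L0/L1/L2 = -/G/DF → run G
t=35: L0/L1/L2 = -/G/DF → run G
t=36: L0/L1/L2 = -/-/DFG → run D
t=37: L0/L1/L2 = -/-/FG → run F
t=38: L0/L1/L2 = -/-/G → run G
t=39: (idle)
t=40: (idle)
t=41: (idle)
t=42: (idle)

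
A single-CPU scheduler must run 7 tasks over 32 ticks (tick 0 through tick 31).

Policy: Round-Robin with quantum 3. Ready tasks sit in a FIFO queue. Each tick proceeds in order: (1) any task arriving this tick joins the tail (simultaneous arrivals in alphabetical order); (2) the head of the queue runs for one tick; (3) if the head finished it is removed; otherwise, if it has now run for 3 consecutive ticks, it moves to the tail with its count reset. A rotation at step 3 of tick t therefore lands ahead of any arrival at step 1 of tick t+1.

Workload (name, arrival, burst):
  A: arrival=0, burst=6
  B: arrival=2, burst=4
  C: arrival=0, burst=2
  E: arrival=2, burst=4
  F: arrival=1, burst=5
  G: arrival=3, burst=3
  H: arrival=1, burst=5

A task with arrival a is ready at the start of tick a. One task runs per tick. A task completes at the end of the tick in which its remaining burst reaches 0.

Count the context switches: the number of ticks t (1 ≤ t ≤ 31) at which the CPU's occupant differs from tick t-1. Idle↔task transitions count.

context switches = 12

t=0: queue=[A,C] q_used=0 → run A
t=1: queue=[A,C,F,H] q_used=1 → run A
t=2: queue=[A,C,F,H,B,E] q_used=2 → run A
t=3: queue=[C,F,H,B,E,A,G] q_used=0 → run C
t=4: queue=[C,F,H,B,E,A,G] q_used=1 → run C
t=5: queue=[F,H,B,E,A,G] q_used=0 → run F
t=6: queue=[F,H,B,E,A,G] q_used=1 → run F
t=7: queue=[F,H,B,E,A,G] q_used=2 → run F
t=8: queue=[H,B,E,A,G,F] q_used=0 → run H
t=9: queue=[H,B,E,A,G,F] q_used=1 → run H
t=10: queue=[H,B,E,A,G,F] q_used=2 → run H
t=11: queue=[B,E,A,G,F,H] q_used=0 → run B
t=12: queue=[B,E,A,G,F,H] q_used=1 → run B
t=13: queue=[B,E,A,G,F,H] q_used=2 → run B
t=14: queue=[E,A,G,F,H,B] q_used=0 → run E
t=15: queue=[E,A,G,F,H,B] q_used=1 → run E
t=16: queue=[E,A,G,F,H,B] q_used=2 → run E
t=17: queue=[A,G,F,H,B,E] q_used=0 → run A
t=18: queue=[A,G,F,H,B,E] q_used=1 → run A
t=19: queue=[A,G,F,H,B,E] q_used=2 → run A
t=20: queue=[G,F,H,B,E] q_used=0 → run G
t=21: queue=[G,F,H,B,E] q_used=1 → run G
t=22: queue=[G,F,H,B,E] q_used=2 → run G
t=23: queue=[F,H,B,E] q_used=0 → run F
t=24: queue=[F,H,B,E] q_used=1 → run F
t=25: queue=[H,B,E] q_used=0 → run H
t=26: queue=[H,B,E] q_used=1 → run H
t=27: queue=[B,E] q_used=0 → run B
t=28: queue=[E] q_used=0 → run E
t=29: (idle)
t=30: (idle)
t=31: (idle)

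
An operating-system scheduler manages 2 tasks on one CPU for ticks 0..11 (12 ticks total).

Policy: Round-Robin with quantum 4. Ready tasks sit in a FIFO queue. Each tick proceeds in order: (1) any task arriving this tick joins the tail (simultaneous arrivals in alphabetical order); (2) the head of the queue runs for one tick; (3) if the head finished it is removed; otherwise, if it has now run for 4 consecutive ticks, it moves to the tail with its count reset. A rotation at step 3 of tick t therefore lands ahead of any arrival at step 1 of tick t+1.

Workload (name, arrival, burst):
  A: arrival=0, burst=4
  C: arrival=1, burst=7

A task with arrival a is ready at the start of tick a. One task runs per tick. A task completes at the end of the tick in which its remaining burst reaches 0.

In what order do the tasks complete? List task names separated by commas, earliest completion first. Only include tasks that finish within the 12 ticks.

completion order = A, C

t=0: queue=[A] q_used=0 → run A
t=1: queue=[A,C] q_used=1 → run A
t=2: queue=[A,C] q_used=2 → run A
t=3: queue=[A,C] q_used=3 → run A
t=4: queue=[C] q_used=0 → run C
t=5: queue=[C] q_used=1 → run C
t=6: queue=[C] q_used=2 → run C
t=7: queue=[C] q_used=3 → run C
t=8: queue=[C] q_used=0 → run C
t=9: queue=[C] q_used=1 → run C
t=10: queue=[C] q_used=2 → run C
t=11: (idle)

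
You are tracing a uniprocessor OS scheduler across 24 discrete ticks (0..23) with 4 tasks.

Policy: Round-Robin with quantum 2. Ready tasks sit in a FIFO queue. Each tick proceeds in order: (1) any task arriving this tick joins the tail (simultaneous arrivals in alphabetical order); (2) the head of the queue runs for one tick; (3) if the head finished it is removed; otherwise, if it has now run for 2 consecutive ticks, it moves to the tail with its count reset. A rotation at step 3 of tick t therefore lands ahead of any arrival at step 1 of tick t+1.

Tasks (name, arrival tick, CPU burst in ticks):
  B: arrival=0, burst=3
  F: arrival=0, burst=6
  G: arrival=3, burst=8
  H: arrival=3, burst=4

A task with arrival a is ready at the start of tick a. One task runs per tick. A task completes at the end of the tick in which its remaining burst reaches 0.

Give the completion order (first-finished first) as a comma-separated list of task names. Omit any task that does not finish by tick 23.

completion order = B, H, F, G

t=0: queue=[B,F] q_used=0 → run B
t=1: queue=[B,F] q_used=1 → run B
t=2: queue=[F,B] q_used=0 → run F
t=3: queue=[F,B,G,H] q_used=1 → run F
t=4: queue=[B,G,H,F] q_used=0 → run B
t=5: queue=[G,H,F] q_used=0 → run G
t=6: queue=[G,H,F] q_used=1 → run G
t=7: queue=[H,F,G] q_used=0 → run H
t=8: queue=[H,F,G] q_used=1 → run H
t=9: queue=[F,G,H] q_used=0 → run F
t=10: queue=[F,G,H] q_used=1 → run F
t=11: queue=[G,H,F] q_used=0 → run G
t=12: queue=[G,H,F] q_used=1 → run G
t=13: queue=[H,F,G] q_used=0 → run H
t=14: queue=[H,F,G] q_used=1 → run H
t=15: queue=[F,G] q_used=0 → run F
t=16: queue=[F,G] q_used=1 → run F
t=17: queue=[G] q_used=0 → run G
t=18: queue=[G] q_used=1 → run G
t=19: queue=[G] q_used=0 → run G
t=20: queue=[G] q_used=1 → run G
t=21: (idle)
t=22: (idle)
t=23: (idle)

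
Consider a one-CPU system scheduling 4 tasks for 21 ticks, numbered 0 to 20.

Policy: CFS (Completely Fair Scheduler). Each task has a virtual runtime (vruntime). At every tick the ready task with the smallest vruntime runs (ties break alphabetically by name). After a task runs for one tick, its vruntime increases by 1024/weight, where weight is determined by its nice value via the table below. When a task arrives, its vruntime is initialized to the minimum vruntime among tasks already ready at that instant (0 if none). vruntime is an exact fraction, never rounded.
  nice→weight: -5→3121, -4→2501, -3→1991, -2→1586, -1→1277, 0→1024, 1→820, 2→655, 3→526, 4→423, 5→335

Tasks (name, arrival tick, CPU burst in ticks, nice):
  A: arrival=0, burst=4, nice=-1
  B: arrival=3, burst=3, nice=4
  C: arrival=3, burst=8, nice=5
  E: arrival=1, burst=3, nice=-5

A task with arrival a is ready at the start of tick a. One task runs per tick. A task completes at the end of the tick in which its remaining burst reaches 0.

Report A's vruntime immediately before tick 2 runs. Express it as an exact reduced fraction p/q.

vruntime(A, start of tick 2) = 2048/1277

t=0: vr[A=0] → run A
t=1: vr[A=1024/1277 E=1024/1277] → run A
t=2: vr[A=2048/1277 E=1024/1277] → run E
t=3: vr[A=2048/1277 B=4503552/3985517 C=4503552/3985517 E=4503552/3985517] → run B
t=4: vr[A=2048/1277 B=5986171904/1685873691 C=4503552/3985517 E=4503552/3985517] → run C
t=5: vr[A=2048/1277 B=5986171904/1685873691 C=5589859328/1335148195 E=4503552/3985517] → run E
t=6: vr[A=2048/1277 B=5986171904/1685873691 C=5589859328/1335148195 E=5811200/3985517] → run E
t=7: vr[A=2048/1277 B=5986171904/1685873691 C=5589859328/1335148195] → run A
t=8: vr[A=3072/1277 B=5986171904/1685873691 C=5589859328/1335148195] → run A
t=9: vr[B=5986171904/1685873691 C=5589859328/1335148195] → run B
t=10: vr[B=10067341312/1685873691 C=5589859328/1335148195] → run C
t=11: vr[B=10067341312/1685873691 C=9671028736/1335148195] → run B
t=12: vr[C=9671028736/1335148195] → run C
t=13: vr[C=13752198144/1335148195] → run C
t=14: vr[C=17833367552/1335148195] → run C
t=15: vr[C=4382907392/267029639] → run C
t=16: vr[C=25995706368/1335148195] → run C
t=17: vr[C=30076875776/1335148195] → run C
t=18: (idle)
t=19: (idle)
t=20: (idle)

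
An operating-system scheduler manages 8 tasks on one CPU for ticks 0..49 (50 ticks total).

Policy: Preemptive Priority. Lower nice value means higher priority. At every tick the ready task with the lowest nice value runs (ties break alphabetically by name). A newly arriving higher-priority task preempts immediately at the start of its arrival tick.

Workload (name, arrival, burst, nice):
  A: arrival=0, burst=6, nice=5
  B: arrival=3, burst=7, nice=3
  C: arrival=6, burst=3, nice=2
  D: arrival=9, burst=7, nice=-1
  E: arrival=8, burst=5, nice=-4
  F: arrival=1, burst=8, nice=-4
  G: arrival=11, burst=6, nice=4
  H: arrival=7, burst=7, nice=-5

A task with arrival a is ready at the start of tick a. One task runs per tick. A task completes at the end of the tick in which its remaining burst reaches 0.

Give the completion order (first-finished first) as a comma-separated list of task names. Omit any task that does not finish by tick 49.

t=0: ready={A} → run A
t=1: ready={A,F} → run F
t=2: ready={A,F} → run F
t=3: ready={A,B,F} → run F
t=4: ready={A,B,F} → run F
t=5: ready={A,B,F} → run F
t=6: ready={A,B,C,F} → run F
t=7: ready={A,B,C,F,H} → run H
t=8: ready={A,B,C,E,F,H} → run H
t=9: ready={A,B,C,D,E,F,H} → run H
t=10: ready={A,B,C,D,E,F,H} → run H
t=11: ready={A,B,C,D,E,F,G,H} → run H
t=12: ready={A,B,C,D,E,F,G,H} → run H
t=13: ready={A,B,C,D,E,F,G,H} → run H
t=14: ready={A,B,C,D,E,F,G} → run E
t=15: ready={A,B,C,D,E,F,G} → run E
t=16: ready={A,B,C,D,E,F,G} → run E
t=17: ready={A,B,C,D,E,F,G} → run E
t=18: ready={A,B,C,D,E,F,G} → run E
t=19: ready={A,B,C,D,F,G} → run F
t=20: ready={A,B,C,D,F,G} → run F
t=21: ready={A,B,C,D,G} → run D
t=22: ready={A,B,C,D,G} → run D
t=23: ready={A,B,C,D,G} → run D
t=24: ready={A,B,C,D,G} → run D
t=25: ready={A,B,C,D,G} → run D
t=26: ready={A,B,C,D,G} → run D
t=27: ready={A,B,C,D,G} → run D
t=28: ready={A,B,C,G} → run C
t=29: ready={A,B,C,G} → run C
t=30: ready={A,B,C,G} → run C
t=31: ready={A,B,G} → run B
t=32: ready={A,B,G} → run B
t=33: ready={A,B,G} → run B
t=34: ready={A,B,G} → run B
t=35: ready={A,B,G} → run B
t=36: ready={A,B,G} → run B
t=37: ready={A,B,G} → run B
t=38: ready={A,G} → run G
t=39: ready={A,G} → run G
t=40: ready={A,G} → run G
t=41: ready={A,G} → run G
t=42: ready={A,G} → run G
t=43: ready={A,G} → run G
t=44: ready={A} → run A
t=45: ready={A} → run A
t=46: ready={A} → run A
t=47: ready={A} → run A
t=48: ready={A} → run A
t=49: (idle)

completion order = H, E, F, D, C, B, G, A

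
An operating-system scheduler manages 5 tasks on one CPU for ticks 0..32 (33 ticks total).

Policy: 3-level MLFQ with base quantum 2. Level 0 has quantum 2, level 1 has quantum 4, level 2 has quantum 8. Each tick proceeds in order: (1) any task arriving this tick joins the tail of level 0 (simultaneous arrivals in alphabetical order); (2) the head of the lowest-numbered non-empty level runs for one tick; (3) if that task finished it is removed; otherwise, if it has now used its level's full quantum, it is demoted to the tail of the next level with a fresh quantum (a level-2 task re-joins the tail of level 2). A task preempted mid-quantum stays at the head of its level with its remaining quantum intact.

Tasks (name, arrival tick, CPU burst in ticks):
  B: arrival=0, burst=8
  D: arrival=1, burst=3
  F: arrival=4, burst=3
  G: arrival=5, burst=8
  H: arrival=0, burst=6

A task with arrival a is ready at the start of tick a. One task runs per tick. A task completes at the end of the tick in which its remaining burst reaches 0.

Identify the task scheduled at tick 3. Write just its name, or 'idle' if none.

running at tick 3 = H

t=0: L0/L1/L2 = BH/-/- → run B
t=1: L0/L1/L2 = BHD/-/- → run B
t=2: L0/L1/L2 = HD/B/- → run H
t=3: L0/L1/L2 = HD/B/- → run H
t=4: L0/L1/L2 = DF/BH/- → run D
t=5: L0/L1/L2 = DFG/BH/- → run D
t=6: L0/L1/L2 = FG/BHD/- → run F
t=7: L0/L1/L2 = FG/BHD/- → run F
t=8: L0/L1/L2 = G/BHDF/- → run G
t=9: L0/L1/L2 = G/BHDF/- → run G
t=10: L0/L1/L2 = -/BHDFG/- → run B
t=11: L0/L1/L2 = -/BHDFG/- → run B
t=12: L0/L1/L2 = -/BHDFG/- → run B
t=13: L0/L1/L2 = -/BHDFG/- → run B
t=14: L0/L1/L2 = -/HDFG/B → run H
t=15: L0/L1/L2 = -/HDFG/B → run H
t=16: L0/L1/L2 = -/HDFG/B → run H
t=17: L0/L1/L2 = -/HDFG/B → run H
t=18: L0/L1/L2 = -/DFG/B → run D
t=19: L0/L1/L2 = -/FG/B → run F
t=20: L0/L1/L2 = -/G/B → run G
t=21: L0/L1/L2 = -/G/B → run G
t=22: L0/L1/L2 = -/G/B → run G
t=23: L0/L1/L2 = -/G/B → run G
t=24: L0/L1/L2 = -/-/BG → run B
t=25: L0/L1/L2 = -/-/BG → run B
t=26: L0/L1/L2 = -/-/G → run G
t=27: L0/L1/L2 = -/-/G → run G
t=28: (idle)
t=29: (idle)
t=30: (idle)
t=31: (idle)
t=32: (idle)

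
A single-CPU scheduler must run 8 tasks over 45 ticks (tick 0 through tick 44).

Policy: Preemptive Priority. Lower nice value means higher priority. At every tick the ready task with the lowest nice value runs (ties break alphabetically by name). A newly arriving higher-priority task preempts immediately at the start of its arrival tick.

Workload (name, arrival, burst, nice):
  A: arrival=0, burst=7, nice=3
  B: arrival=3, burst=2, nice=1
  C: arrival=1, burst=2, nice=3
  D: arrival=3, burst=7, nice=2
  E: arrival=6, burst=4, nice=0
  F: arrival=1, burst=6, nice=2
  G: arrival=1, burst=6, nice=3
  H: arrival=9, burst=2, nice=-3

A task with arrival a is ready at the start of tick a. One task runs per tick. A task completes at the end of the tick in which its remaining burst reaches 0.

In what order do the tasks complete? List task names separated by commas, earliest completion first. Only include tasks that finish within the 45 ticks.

completion order = B, H, E, D, F, A, C, G

t=0: ready={A} → run A
t=1: ready={A,C,F,G} → run F
t=2: ready={A,C,F,G} → run F
t=3: ready={A,B,C,D,F,G} → run B
t=4: ready={A,B,C,D,F,G} → run B
t=5: ready={A,C,D,F,G} → run D
t=6: ready={A,C,D,E,F,G} → run E
t=7: ready={A,C,D,E,F,G} → run E
t=8: ready={A,C,D,E,F,G} → run E
t=9: ready={A,C,D,E,F,G,H} → run H
t=10: ready={A,C,D,E,F,G,H} → run H
t=11: ready={A,C,D,E,F,G} → run E
t=12: ready={A,C,D,F,G} → run D
t=13: ready={A,C,D,F,G} → run D
t=14: ready={A,C,D,F,G} → run D
t=15: ready={A,C,D,F,G} → run D
t=16: ready={A,C,D,F,G} → run D
t=17: ready={A,C,D,F,G} → run D
t=18: ready={A,C,F,G} → run F
t=19: ready={A,C,F,G} → run F
t=20: ready={A,C,F,G} → run F
t=21: ready={A,C,F,G} → run F
t=22: ready={A,C,G} → run A
t=23: ready={A,C,G} → run A
t=24: ready={A,C,G} → run A
t=25: ready={A,C,G} → run A
t=26: ready={A,C,G} → run A
t=27: ready={A,C,G} → run A
t=28: ready={C,G} → run C
t=29: ready={C,G} → run C
t=30: ready={G} → run G
t=31: ready={G} → run G
t=32: ready={G} → run G
t=33: ready={G} → run G
t=34: ready={G} → run G
t=35: ready={G} → run G
t=36: (idle)
t=37: (idle)
t=38: (idle)
t=39: (idle)
t=40: (idle)
t=41: (idle)
t=42: (idle)
t=43: (idle)
t=44: (idle)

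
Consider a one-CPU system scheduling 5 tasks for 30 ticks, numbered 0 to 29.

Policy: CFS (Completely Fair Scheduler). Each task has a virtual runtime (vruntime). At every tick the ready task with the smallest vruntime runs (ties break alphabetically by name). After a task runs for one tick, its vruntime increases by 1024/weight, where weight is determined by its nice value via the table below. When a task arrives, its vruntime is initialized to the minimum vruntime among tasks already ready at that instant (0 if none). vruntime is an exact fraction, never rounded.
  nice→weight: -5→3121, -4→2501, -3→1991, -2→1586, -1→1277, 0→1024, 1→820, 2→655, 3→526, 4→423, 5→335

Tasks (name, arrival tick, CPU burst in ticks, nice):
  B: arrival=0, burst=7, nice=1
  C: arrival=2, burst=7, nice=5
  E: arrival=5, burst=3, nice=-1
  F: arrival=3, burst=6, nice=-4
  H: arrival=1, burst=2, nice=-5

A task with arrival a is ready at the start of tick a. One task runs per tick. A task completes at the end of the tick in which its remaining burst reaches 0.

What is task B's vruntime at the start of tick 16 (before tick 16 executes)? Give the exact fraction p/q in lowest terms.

t=0: vr[B=0] → run B
t=1: vr[B=256/205 H=256/205] → run B
t=2: vr[B=512/205 C=256/205 H=256/205] → run C
t=3: vr[B=512/205 C=59136/13735 F=256/205 H=256/205] → run F
t=4: vr[B=512/205 C=59136/13735 F=20736/12505 H=256/205] → run H
t=5: vr[B=512/205 C=59136/13735 E=1008896/639805 F=20736/12505 H=1008896/639805] → run E
t=6: vr[B=512/205 C=59136/13735 E=1943520512/817030985 F=20736/12505 H=1008896/639805] → run H
t=7: vr[B=512/205 C=59136/13735 E=1943520512/817030985 F=20736/12505] → run F
t=8: vr[B=512/205 C=59136/13735 E=1943520512/817030985 F=25856/12505] → run F
t=9: vr[B=512/205 C=59136/13735 E=1943520512/817030985 F=30976/12505] → run E
t=10: vr[B=512/205 C=59136/13735 E=2598680832/817030985 F=30976/12505] → run F
t=11: vr[B=512/205 C=59136/13735 E=2598680832/817030985 F=36096/12505] → run B
t=12: vr[B=768/205 C=59136/13735 E=2598680832/817030985 F=36096/12505] → run F
t=13: vr[B=768/205 C=59136/13735 E=2598680832/817030985 F=41216/12505] → run E
t=14: vr[B=768/205 C=59136/13735 F=41216/12505] → run F
t=15: vr[B=768/205 C=59136/13735] → run B
t=16: vr[B=1024/205 C=59136/13735] → run C
t=17: vr[B=1024/205 C=20224/2747] → run B
t=18: vr[B=256/41 C=20224/2747] → run B
t=19: vr[B=1536/205 C=20224/2747] → run C
t=20: vr[B=1536/205 C=143104/13735] → run B
t=21: vr[C=143104/13735] → run C
t=22: vr[C=185088/13735] → run C
t=23: vr[C=227072/13735] → run C
t=24: vr[C=269056/13735] → run C
t=25: (idle)
t=26: (idle)
t=27: (idle)
t=28: (idle)
t=29: (idle)

vruntime(B, start of tick 16) = 1024/205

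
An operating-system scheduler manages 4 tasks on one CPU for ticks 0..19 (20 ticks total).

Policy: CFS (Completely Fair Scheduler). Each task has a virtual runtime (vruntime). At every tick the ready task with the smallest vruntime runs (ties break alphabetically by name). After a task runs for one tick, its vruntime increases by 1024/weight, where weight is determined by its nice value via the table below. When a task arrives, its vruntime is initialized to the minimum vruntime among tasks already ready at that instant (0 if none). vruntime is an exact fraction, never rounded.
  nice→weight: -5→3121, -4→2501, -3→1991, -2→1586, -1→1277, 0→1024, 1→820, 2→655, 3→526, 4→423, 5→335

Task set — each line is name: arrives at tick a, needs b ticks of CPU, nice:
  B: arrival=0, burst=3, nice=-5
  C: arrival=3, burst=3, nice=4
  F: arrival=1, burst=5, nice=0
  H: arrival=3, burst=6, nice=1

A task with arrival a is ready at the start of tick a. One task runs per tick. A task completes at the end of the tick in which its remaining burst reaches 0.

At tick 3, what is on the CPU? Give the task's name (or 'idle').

t=0: vr[B=0] → run B
t=1: vr[B=1024/3121 F=1024/3121] → run B
t=2: vr[B=2048/3121 F=1024/3121] → run F
t=3: vr[B=2048/3121 C=2048/3121 F=4145/3121 H=2048/3121] → run B
t=4: vr[C=2048/3121 F=4145/3121 H=2048/3121] → run C
t=5: vr[C=4062208/1320183 F=4145/3121 H=2048/3121] → run H
t=6: vr[C=4062208/1320183 F=4145/3121 H=1218816/639805] → run F
t=7: vr[C=4062208/1320183 F=7266/3121 H=1218816/639805] → run H
t=8: vr[C=4062208/1320183 F=7266/3121 H=2017792/639805] → run F
t=9: vr[C=4062208/1320183 F=10387/3121 H=2017792/639805] → run C
t=10: vr[C=7258112/1320183 F=10387/3121 H=2017792/639805] → run H
t=11: vr[C=7258112/1320183 F=10387/3121 H=2816768/639805] → run F
t=12: vr[C=7258112/1320183 F=13508/3121 H=2816768/639805] → run F
t=13: vr[C=7258112/1320183 H=2816768/639805] → run H
t=14: vr[C=7258112/1320183 H=3615744/639805] → run C
t=15: vr[H=3615744/639805] → run H
t=16: vr[H=882944/127961] → run H
t=17: (idle)
t=18: (idle)
t=19: (idle)

running at tick 3 = B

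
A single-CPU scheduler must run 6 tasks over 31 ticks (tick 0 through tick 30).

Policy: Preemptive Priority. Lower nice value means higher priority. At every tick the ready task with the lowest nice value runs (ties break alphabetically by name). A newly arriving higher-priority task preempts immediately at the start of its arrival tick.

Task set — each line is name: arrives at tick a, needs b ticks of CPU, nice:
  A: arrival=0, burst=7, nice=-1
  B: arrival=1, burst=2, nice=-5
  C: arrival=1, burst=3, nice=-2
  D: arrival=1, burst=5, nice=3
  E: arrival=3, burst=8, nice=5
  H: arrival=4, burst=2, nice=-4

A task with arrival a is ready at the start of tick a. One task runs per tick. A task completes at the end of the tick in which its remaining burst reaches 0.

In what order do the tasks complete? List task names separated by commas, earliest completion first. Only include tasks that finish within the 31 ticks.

completion order = B, H, C, A, D, E

t=0: ready={A} → run A
t=1: ready={A,B,C,D} → run B
t=2: ready={A,B,C,D} → run B
t=3: ready={A,C,D,E} → run C
t=4: ready={A,C,D,E,H} → run H
t=5: ready={A,C,D,E,H} → run H
t=6: ready={A,C,D,E} → run C
t=7: ready={A,C,D,E} → run C
t=8: ready={A,D,E} → run A
t=9: ready={A,D,E} → run A
t=10: ready={A,D,E} → run A
t=11: ready={A,D,E} → run A
t=12: ready={A,D,E} → run A
t=13: ready={A,D,E} → run A
t=14: ready={D,E} → run D
t=15: ready={D,E} → run D
t=16: ready={D,E} → run D
t=17: ready={D,E} → run D
t=18: ready={D,E} → run D
t=19: ready={E} → run E
t=20: ready={E} → run E
t=21: ready={E} → run E
t=22: ready={E} → run E
t=23: ready={E} → run E
t=24: ready={E} → run E
t=25: ready={E} → run E
t=26: ready={E} → run E
t=27: (idle)
t=28: (idle)
t=29: (idle)
t=30: (idle)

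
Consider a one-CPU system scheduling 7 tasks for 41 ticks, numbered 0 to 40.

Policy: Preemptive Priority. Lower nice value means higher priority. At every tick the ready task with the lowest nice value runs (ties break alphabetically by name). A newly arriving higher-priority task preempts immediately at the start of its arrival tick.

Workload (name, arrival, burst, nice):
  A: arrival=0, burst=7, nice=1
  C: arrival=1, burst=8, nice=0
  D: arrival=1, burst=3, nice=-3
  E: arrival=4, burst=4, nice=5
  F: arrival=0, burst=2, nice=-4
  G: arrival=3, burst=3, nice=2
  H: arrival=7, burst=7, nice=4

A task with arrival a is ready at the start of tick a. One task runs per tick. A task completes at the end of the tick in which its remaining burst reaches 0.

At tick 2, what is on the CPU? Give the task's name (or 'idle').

running at tick 2 = D

t=0: ready={A,F} → run F
t=1: ready={A,C,D,F} → run F
t=2: ready={A,C,D} → run D
t=3: ready={A,C,D,G} → run D
t=4: ready={A,C,D,E,G} → run D
t=5: ready={A,C,E,G} → run C
t=6: ready={A,C,E,G} → run C
t=7: ready={A,C,E,G,H} → run C
t=8: ready={A,C,E,G,H} → run C
t=9: ready={A,C,E,G,H} → run C
t=10: ready={A,C,E,G,H} → run C
t=11: ready={A,C,E,G,H} → run C
t=12: ready={A,C,E,G,H} → run C
t=13: ready={A,E,G,H} → run A
t=14: ready={A,E,G,H} → run A
t=15: ready={A,E,G,H} → run A
t=16: ready={A,E,G,H} → run A
t=17: ready={A,E,G,H} → run A
t=18: ready={A,E,G,H} → run A
t=19: ready={A,E,G,H} → run A
t=20: ready={E,G,H} → run G
t=21: ready={E,G,H} → run G
t=22: ready={E,G,H} → run G
t=23: ready={E,H} → run H
t=24: ready={E,H} → run H
t=25: ready={E,H} → run H
t=26: ready={E,H} → run H
t=27: ready={E,H} → run H
t=28: ready={E,H} → run H
t=29: ready={E,H} → run H
t=30: ready={E} → run E
t=31: ready={E} → run E
t=32: ready={E} → run E
t=33: ready={E} → run E
t=34: (idle)
t=35: (idle)
t=36: (idle)
t=37: (idle)
t=38: (idle)
t=39: (idle)
t=40: (idle)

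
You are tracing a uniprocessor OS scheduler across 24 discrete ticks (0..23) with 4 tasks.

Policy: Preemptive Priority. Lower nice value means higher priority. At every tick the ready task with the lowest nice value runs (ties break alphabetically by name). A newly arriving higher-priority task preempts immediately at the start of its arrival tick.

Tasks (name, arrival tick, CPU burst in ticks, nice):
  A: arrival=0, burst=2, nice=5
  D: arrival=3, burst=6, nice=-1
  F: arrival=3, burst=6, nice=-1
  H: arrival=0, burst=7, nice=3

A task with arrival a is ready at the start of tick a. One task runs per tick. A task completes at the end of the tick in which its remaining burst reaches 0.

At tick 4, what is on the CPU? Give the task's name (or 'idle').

t=0: ready={A,H} → run H
t=1: ready={A,H} → run H
t=2: ready={A,H} → run H
t=3: ready={A,D,F,H} → run D
t=4: ready={A,D,F,H} → run D
t=5: ready={A,D,F,H} → run D
t=6: ready={A,D,F,H} → run D
t=7: ready={A,D,F,H} → run D
t=8: ready={A,D,F,H} → run D
t=9: ready={A,F,H} → run F
t=10: ready={A,F,H} → run F
t=11: ready={A,F,H} → run F
t=12: ready={A,F,H} → run F
t=13: ready={A,F,H} → run F
t=14: ready={A,F,H} → run F
t=15: ready={A,H} → run H
t=16: ready={A,H} → run H
t=17: ready={A,H} → run H
t=18: ready={A,H} → run H
t=19: ready={A} → run A
t=20: ready={A} → run A
t=21: (idle)
t=22: (idle)
t=23: (idle)

running at tick 4 = D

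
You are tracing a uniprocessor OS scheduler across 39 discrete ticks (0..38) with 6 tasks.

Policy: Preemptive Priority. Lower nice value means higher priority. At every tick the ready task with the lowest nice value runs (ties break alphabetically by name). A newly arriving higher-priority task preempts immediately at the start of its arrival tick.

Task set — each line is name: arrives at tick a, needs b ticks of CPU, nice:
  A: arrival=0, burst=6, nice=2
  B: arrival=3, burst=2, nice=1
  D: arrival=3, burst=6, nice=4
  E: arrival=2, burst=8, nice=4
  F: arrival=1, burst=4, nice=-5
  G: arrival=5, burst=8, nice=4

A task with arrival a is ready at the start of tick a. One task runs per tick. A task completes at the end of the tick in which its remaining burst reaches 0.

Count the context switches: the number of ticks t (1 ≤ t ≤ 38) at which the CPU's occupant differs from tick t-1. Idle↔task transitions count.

t=0: ready={A} → run A
t=1: ready={A,F} → run F
t=2: ready={A,E,F} → run F
t=3: ready={A,B,D,E,F} → run F
t=4: ready={A,B,D,E,F} → run F
t=5: ready={A,B,D,E,G} → run B
t=6: ready={A,B,D,E,G} → run B
t=7: ready={A,D,E,G} → run A
t=8: ready={A,D,E,G} → run A
t=9: ready={A,D,E,G} → run A
t=10: ready={A,D,E,G} → run A
t=11: ready={A,D,E,G} → run A
t=12: ready={D,E,G} → run D
t=13: ready={D,E,G} → run D
t=14: ready={D,E,G} → run D
t=15: ready={D,E,G} → run D
t=16: ready={D,E,G} → run D
t=17: ready={D,E,G} → run D
t=18: ready={E,G} → run E
t=19: ready={E,G} → run E
t=20: ready={E,G} → run E
t=21: ready={E,G} → run E
t=22: ready={E,G} → run E
t=23: ready={E,G} → run E
t=24: ready={E,G} → run E
t=25: ready={E,G} → run E
t=26: ready={G} → run G
t=27: ready={G} → run G
t=28: ready={G} → run G
t=29: ready={G} → run G
t=30: ready={G} → run G
t=31: ready={G} → run G
t=32: ready={G} → run G
t=33: ready={G} → run G
t=34: (idle)
t=35: (idle)
t=36: (idle)
t=37: (idle)
t=38: (idle)

context switches = 7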